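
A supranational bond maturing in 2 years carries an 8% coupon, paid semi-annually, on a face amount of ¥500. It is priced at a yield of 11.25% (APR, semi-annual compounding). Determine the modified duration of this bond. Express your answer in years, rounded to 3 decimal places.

Periodic yield y = 0.05625. First find Macaulay duration:
  t   CF        PV=CF/(1+0.05625)^t    t·PV
  1        20.00        18.9349        18.9349
  2        20.00        17.9265        35.8531
  3        20.00        16.9719        50.9156
  4       520.00       417.7692     1,671.0769
  Σ                    471.6026     1,776.7806
P = 471.6026; Macaulay duration = 1,776.7806 / 471.6026 = 3.76754 half-year periods = 1.88377 years.
Modified duration = D_Mac / (1 + y) = 1.88377 / 1.05625 = 1.78345 years.

1.783 years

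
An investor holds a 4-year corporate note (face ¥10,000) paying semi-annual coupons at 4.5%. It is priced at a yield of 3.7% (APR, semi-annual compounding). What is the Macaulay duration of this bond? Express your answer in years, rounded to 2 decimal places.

Periodic yield y = 0.0185. Discount each cash flow and weight by its period:
  t   CF        PV=CF/(1+0.0185)^t    t·PV
  1       225.00       220.9131       220.9131
  2       225.00       216.9004       433.8009
  3       225.00       212.9607       638.8820
  4       225.00       209.0925       836.3699
  5       225.00       205.2945     1,026.4726
  6       225.00       201.5656     1,209.3933
  7       225.00       197.9043     1,385.3303
  8    10,225.00     8,830.2917    70,642.3335
  Σ                 10,294.9228    76,393.4956
Price P = Σ PV = 10,294.9228.
Macaulay duration = Σ(t·PV) / P = 76,393.4956 / 10,294.9228 = 7.42050 half-year periods.
In years: 7.42050 / 2 = 3.71025 years.

3.71 years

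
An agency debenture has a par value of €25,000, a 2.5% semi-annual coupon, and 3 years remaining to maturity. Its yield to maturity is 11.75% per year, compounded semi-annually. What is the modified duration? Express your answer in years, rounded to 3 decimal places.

Periodic yield y = 0.05875. First find Macaulay duration:
  t   CF        PV=CF/(1+0.05875)^t    t·PV
  1       312.50       295.1594       295.1594
  2       312.50       278.7810       557.5620
  3       312.50       263.3115       789.9344
  4       312.50       248.7003       994.8012
  5       312.50       234.8999     1,174.4997
  6    25,312.50    17,971.0934   107,826.5602
  Σ                 19,291.9455   111,638.5169
P = 19,291.9455; Macaulay duration = 111,638.5169 / 19,291.9455 = 5.78679 half-year periods = 2.89340 years.
Modified duration = D_Mac / (1 + y) = 2.89340 / 1.05875 = 2.73284 years.

2.733 years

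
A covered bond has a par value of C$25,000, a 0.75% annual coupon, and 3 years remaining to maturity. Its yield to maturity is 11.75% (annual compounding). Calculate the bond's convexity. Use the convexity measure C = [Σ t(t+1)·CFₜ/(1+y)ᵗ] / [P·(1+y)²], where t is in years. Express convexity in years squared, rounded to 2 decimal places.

With y = 0.1175:
  t   CF        PV=CF/(1+0.1175)^t    t·PV        t(t+1)·PV
  1       187.50       167.7852       167.7852         335.5705
  2       187.50       150.1434       300.2868         900.8603
  3    25,187.50    18,048.5563    54,145.6688     216,582.6754
  Σ                 18,366.4849    54,613.7409     217,819.1062
P = 18,366.4849.
Convexity = Σ t(t+1)·PV / [P·(1+y)²] = 217,819.1062 / (18,366.4849 × 1.248806) = 9.49675.

9.50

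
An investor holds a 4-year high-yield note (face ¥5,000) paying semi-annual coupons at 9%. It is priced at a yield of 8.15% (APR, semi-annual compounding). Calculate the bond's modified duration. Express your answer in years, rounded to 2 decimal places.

Periodic yield y = 0.04075. First find Macaulay duration:
  t   CF        PV=CF/(1+0.04075)^t    t·PV
  1       225.00       216.1902       216.1902
  2       225.00       207.7254       415.4509
  3       225.00       199.5921       598.7762
  4       225.00       191.7771       767.1086
  5       225.00       184.2682       921.3411
  6       225.00       177.0533     1,062.3197
  7       225.00       170.1209     1,190.8461
  8     5,225.00     3,795.9015    30,367.2123
  Σ                  5,142.6288    35,539.2450
P = 5,142.6288; Macaulay duration = 35,539.2450 / 5,142.6288 = 6.91072 half-year periods = 3.45536 years.
Modified duration = D_Mac / (1 + y) = 3.45536 / 1.04075 = 3.32007 years.

3.32 years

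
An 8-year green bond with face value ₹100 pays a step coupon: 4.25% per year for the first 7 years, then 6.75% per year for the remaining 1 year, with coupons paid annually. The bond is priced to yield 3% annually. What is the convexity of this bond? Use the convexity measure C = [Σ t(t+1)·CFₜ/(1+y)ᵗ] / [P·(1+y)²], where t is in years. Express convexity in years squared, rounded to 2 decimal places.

With y = 0.03:
  t   CF        PV=CF/(1+0.03)^t    t·PV        t(t+1)·PV
  1         4.25         4.1262         4.1262           8.2524
  2         4.25         4.0060         8.0121          24.0362
  3         4.25         3.8894        11.6681          46.6722
  4         4.25         3.7761        15.1043          75.5214
  5         4.25         3.6661        18.3304         109.9826
  6         4.25         3.5593        21.3558         149.4909
  7         4.25         3.4556        24.1895         193.5158
  8       106.75        84.2694       674.1555       6,067.3994
  Σ                    110.7481       776.9419       6,674.8710
P = 110.7481.
Convexity = Σ t(t+1)·PV / [P·(1+y)²] = 6,674.8710 / (110.7481 × 1.060900) = 56.81094.

56.81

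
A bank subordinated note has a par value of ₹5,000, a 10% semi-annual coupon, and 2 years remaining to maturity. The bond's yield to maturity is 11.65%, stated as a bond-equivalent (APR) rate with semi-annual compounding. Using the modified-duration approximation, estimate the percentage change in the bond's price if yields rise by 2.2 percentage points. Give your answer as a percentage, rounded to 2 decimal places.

Periodic yield y = 0.05825. Modified duration first:
  t   CF        PV=CF/(1+0.05825)^t    t·PV
  1       250.00       236.2391       236.2391
  2       250.00       223.2356       446.4712
  3       250.00       210.9479       632.8437
  4     5,250.00     4,186.0672    16,744.2688
  Σ                  4,856.4897    18,059.8227
P = 4,856.4897; D_Mac = 3.71870 half-year periods = 1.85935 yrs; D_mod = 1.85935/(1+0.05825) = 1.75700 yrs.
ΔP/P ≈ -D_mod · Δy = -1.75700 × (+0.022) = -0.038654 = -3.8654%.

-3.87%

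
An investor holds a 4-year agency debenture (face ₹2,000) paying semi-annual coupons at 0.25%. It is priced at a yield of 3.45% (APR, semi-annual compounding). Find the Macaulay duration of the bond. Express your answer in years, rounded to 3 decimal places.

3.981 years

Periodic yield y = 0.01725. Discount each cash flow and weight by its period:
  t   CF        PV=CF/(1+0.01725)^t    t·PV
  1         2.50         2.4576         2.4576
  2         2.50         2.4159         4.8319
  3         2.50         2.3750         7.1249
  4         2.50         2.3347         9.3388
  5         2.50         2.2951        11.4755
  6         2.50         2.2562        13.5371
  7         2.50         2.2179        15.5254
  8     2,002.50     1,746.4290    13,971.4321
  Σ                  1,762.7814    14,035.7232
Price P = Σ PV = 1,762.7814.
Macaulay duration = Σ(t·PV) / P = 14,035.7232 / 1,762.7814 = 7.96226 half-year periods.
In years: 7.96226 / 2 = 3.98113 years.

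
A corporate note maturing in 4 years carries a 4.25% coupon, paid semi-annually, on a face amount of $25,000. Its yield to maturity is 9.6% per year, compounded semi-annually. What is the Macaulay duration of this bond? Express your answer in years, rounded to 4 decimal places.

Periodic yield y = 0.048. Discount each cash flow and weight by its period:
  t   CF        PV=CF/(1+0.048)^t    t·PV
  1       531.25       506.9179       506.9179
  2       531.25       483.7003       967.4006
  3       531.25       461.5461     1,384.6383
  4       531.25       440.4066     1,761.6264
  5       531.25       420.2353     2,101.1765
  6       531.25       400.9879     2,405.9273
  7       531.25       382.6220     2,678.3542
  8    25,531.25    17,546.1492   140,369.1933
  Σ                 20,642.5653   152,175.2345
Price P = Σ PV = 20,642.5653.
Macaulay duration = Σ(t·PV) / P = 152,175.2345 / 20,642.5653 = 7.37191 half-year periods.
In years: 7.37191 / 2 = 3.68596 years.

3.6860 years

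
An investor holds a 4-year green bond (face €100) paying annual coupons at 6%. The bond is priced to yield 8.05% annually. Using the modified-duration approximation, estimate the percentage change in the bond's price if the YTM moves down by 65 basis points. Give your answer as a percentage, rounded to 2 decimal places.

+2.20%

Periodic yield y = 0.0805. Modified duration first:
  t   CF        PV=CF/(1+0.0805)^t    t·PV
  1         6.00         5.5530         5.5530
  2         6.00         5.1393        10.2785
  3         6.00         4.7564        14.2692
  4       106.00        77.7690       311.0762
  Σ                     93.2177       341.1769
P = 93.2177; D_Mac = 3.66000 yrs; D_mod = 3.66000/(1+0.0805) = 3.38732 yrs.
ΔP/P ≈ -D_mod · Δy = -3.38732 × (-0.0065) = +0.022018 = +2.2018%.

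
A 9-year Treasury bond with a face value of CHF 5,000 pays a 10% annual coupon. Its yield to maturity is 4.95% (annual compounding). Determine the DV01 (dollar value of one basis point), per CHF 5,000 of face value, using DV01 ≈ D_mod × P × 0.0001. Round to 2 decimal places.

Periodic yield y = 0.0495.
  t   CF        PV=CF/(1+0.0495)^t    t·PV
  1       500.00       476.4173       476.4173
  2       500.00       453.9470       907.8939
  3       500.00       432.5364     1,297.6092
  4       500.00       412.1357     1,648.5428
  5       500.00       392.6972     1,963.4859
  6       500.00       374.1755     2,245.0530
  7       500.00       356.5274     2,495.6918
  8       500.00       339.7117     2,717.6933
  9     5,500.00     3,560.5796    32,045.2167
  Σ                  6,798.7278    45,797.6040
P = 6,798.7278; D_Mac = 6.73620 yrs; D_mod = 6.41849 yrs.
DV01 ≈ 6.41849 × 6,798.7278 × 0.0001 = 4.363755.

CHF 4.36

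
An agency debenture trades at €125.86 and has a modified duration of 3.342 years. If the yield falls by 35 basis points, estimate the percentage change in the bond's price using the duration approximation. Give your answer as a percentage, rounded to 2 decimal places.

+1.17%

Duration approximation: ΔP/P ≈ -D_mod · Δy = -3.342 × (-0.0035) = +0.011697.
As a percentage: +1.1697%.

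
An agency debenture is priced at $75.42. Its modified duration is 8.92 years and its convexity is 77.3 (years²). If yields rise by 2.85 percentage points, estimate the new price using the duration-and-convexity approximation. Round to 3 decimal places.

$58.614

Duration effect: -D_mod·Δy = -8.92 × (+0.0285) = -0.254220
Convexity effect: ½·C·(Δy)² = 0.5 × 77.3 × (0.0285)² = +0.0313934625
ΔP/P ≈ -0.254220 + 0.0313934625 = -0.2228265375
New price ≈ 75.42 × (1 - 0.2228265375) = 58.61442254175.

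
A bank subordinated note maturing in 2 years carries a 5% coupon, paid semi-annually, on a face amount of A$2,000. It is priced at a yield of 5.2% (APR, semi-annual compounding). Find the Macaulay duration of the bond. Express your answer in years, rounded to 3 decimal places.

1.928 years

Periodic yield y = 0.026. Discount each cash flow and weight by its period:
  t   CF        PV=CF/(1+0.026)^t    t·PV
  1        50.00        48.7329        48.7329
  2        50.00        47.4980        94.9960
  3        50.00        46.2943       138.8830
  4     2,050.00     1,849.9689     7,399.8754
  Σ                  1,992.4941     7,682.4874
Price P = Σ PV = 1,992.4941.
Macaulay duration = Σ(t·PV) / P = 7,682.4874 / 1,992.4941 = 3.85571 half-year periods.
In years: 3.85571 / 2 = 1.92786 years.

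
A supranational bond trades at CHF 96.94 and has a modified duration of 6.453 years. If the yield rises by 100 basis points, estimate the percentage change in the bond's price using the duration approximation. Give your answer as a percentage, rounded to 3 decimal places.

Duration approximation: ΔP/P ≈ -D_mod · Δy = -6.453 × (+0.01) = -0.064530.
As a percentage: -6.4530%.

-6.453%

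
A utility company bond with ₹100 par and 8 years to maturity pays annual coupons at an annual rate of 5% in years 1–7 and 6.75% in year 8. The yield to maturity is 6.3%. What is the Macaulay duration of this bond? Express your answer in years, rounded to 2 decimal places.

6.74 years

Periodic yield y = 0.063. Discount each cash flow and weight by its year:
  t   CF        PV=CF/(1+0.063)^t    t·PV
  1         5.00         4.7037         4.7037
  2         5.00         4.4249         8.8498
  3         5.00         4.1627        12.4880
  4         5.00         3.9159        15.6638
  5         5.00         3.6839        18.4193
  6         5.00         3.4655        20.7932
  7         5.00         3.2601        22.8210
  8       106.75        65.4790       523.8317
  Σ                     93.0957       627.5705
Price P = Σ PV = 93.0957.
Macaulay duration = Σ(t·PV) / P = 627.5705 / 93.0957 = 6.74113 years.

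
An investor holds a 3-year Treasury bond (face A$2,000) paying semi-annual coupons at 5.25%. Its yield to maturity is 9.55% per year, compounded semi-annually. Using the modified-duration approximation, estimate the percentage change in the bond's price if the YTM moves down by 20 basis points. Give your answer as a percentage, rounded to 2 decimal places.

Periodic yield y = 0.04775. Modified duration first:
  t   CF        PV=CF/(1+0.04775)^t    t·PV
  1        52.50        50.1074        50.1074
  2        52.50        47.8238        95.6476
  3        52.50        45.6443       136.9328
  4        52.50        43.5641       174.2564
  5        52.50        41.5787       207.8935
  6     2,052.50     1,551.4477     9,308.6864
  Σ                  1,780.1660     9,973.5240
P = 1,780.1660; D_Mac = 5.60258 half-year periods = 2.80129 yrs; D_mod = 2.80129/(1+0.04775) = 2.67362 yrs.
ΔP/P ≈ -D_mod · Δy = -2.67362 × (-0.002) = +0.005347 = +0.5347%.

+0.53%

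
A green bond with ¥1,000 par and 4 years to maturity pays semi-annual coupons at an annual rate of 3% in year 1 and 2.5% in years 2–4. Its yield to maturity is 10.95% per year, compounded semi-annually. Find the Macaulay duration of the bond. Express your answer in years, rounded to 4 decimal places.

3.7763 years

Periodic yield y = 0.05475. Discount each cash flow and weight by its period:
  t   CF        PV=CF/(1+0.05475)^t    t·PV
  1        15.00        14.2214        14.2214
  2        15.00        13.4832        26.9664
  3        12.50        10.6527        31.9582
  4        12.50        10.0998        40.3991
  5        12.50         9.5755        47.8776
  6        12.50         9.0785        54.4708
  7        12.50         8.6072        60.2506
  8     1,012.50       660.9959     5,287.9671
  Σ                    736.7142     5,564.1112
Price P = Σ PV = 736.7142.
Macaulay duration = Σ(t·PV) / P = 5,564.1112 / 736.7142 = 7.55260 half-year periods.
In years: 7.55260 / 2 = 3.77630 years.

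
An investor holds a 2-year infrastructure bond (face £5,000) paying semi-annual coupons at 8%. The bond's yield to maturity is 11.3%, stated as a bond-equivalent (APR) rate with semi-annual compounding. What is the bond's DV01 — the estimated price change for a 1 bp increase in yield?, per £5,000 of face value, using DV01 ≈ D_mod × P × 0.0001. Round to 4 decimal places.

Periodic yield y = 0.0565.
  t   CF        PV=CF/(1+0.0565)^t    t·PV
  1       200.00       189.3043       189.3043
  2       200.00       179.1806       358.3612
  3       200.00       169.5983       508.7949
  4     5,200.00     4,173.7395    16,694.9579
  Σ                  4,711.8227    17,751.4184
P = 4,711.8227; D_Mac = 3.76742 half-year periods = 1.88371 yrs; D_mod = 1.78297 yrs.
DV01 ≈ 1.78297 × 4,711.8227 × 0.0001 = 0.840105.

£0.8401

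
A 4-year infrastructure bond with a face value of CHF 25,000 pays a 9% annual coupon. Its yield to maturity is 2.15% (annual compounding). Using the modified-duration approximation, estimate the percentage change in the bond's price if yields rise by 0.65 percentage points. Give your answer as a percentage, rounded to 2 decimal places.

Periodic yield y = 0.0215. Modified duration first:
  t   CF        PV=CF/(1+0.0215)^t    t·PV
  1     2,250.00     2,202.6432     2,202.6432
  2     2,250.00     2,156.2831     4,312.5662
  3     2,250.00     2,110.8988     6,332.6963
  4    27,250.00    25,027.2437   100,108.9748
  Σ                 31,497.0687   112,956.8805
P = 31,497.0687; D_Mac = 3.58627 yrs; D_mod = 3.58627/(1+0.0215) = 3.51078 yrs.
ΔP/P ≈ -D_mod · Δy = -3.51078 × (+0.0065) = -0.022820 = -2.2820%.

-2.28%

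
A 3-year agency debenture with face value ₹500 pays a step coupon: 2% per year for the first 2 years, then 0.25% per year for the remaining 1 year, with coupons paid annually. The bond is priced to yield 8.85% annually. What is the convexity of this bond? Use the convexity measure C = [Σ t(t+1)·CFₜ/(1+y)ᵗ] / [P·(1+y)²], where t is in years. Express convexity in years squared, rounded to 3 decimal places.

9.832

With y = 0.0885:
  t   CF        PV=CF/(1+0.0885)^t    t·PV        t(t+1)·PV
  1        10.00         9.1870         9.1870          18.3739
  2        10.00         8.4400        16.8800          50.6401
  3       501.25       388.6593     1,165.9780       4,663.9118
  Σ                    406.2863     1,192.0449       4,732.9258
P = 406.2863.
Convexity = Σ t(t+1)·PV / [P·(1+y)²] = 4,732.9258 / (406.2863 × 1.184832) = 9.83197.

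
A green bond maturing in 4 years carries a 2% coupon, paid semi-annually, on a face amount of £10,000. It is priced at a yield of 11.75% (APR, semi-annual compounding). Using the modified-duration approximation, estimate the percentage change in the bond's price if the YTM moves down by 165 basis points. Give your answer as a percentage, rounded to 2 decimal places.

+5.97%

Periodic yield y = 0.05875. Modified duration first:
  t   CF        PV=CF/(1+0.05875)^t    t·PV
  1       100.00        94.4510        94.4510
  2       100.00        89.2099       178.4198
  3       100.00        84.2597       252.7790
  4       100.00        79.5841       318.3364
  5       100.00        75.1680       375.8399
  6       100.00        70.9969       425.9815
  7       100.00        67.0573       469.4011
  8    10,100.00     6,396.9652    51,175.7215
  Σ                  6,957.6921    53,290.9302
P = 6,957.6921; D_Mac = 7.65928 half-year periods = 3.82964 yrs; D_mod = 3.82964/(1+0.05875) = 3.61713 yrs.
ΔP/P ≈ -D_mod · Δy = -3.61713 × (-0.0165) = +0.059683 = +5.9683%.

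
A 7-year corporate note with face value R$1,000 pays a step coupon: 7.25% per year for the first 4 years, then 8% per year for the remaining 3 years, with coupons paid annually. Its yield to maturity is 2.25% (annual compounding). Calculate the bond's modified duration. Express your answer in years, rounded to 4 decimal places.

5.7838 years

Periodic yield y = 0.0225. First find Macaulay duration:
  t   CF        PV=CF/(1+0.0225)^t    t·PV
  1        72.50        70.9046        70.9046
  2        72.50        69.3444       138.6888
  3        72.50        67.8185       203.4554
  4        72.50        66.3261       265.3046
  5        80.00        71.5770       357.8849
  6        80.00        70.0019       420.0117
  7     1,080.00       924.2310     6,469.6171
  Σ                  1,340.2036     7,925.8671
P = 1,340.2036; Macaulay duration = 7,925.8671 / 1,340.2036 = 5.91393 years.
Modified duration = D_Mac / (1 + y) = 5.91393 / 1.0225 = 5.78379 years.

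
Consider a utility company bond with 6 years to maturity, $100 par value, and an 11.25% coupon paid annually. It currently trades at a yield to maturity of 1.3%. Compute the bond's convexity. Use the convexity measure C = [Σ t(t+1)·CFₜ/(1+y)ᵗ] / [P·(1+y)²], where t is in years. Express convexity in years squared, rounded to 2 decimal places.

31.47

With y = 0.013:
  t   CF        PV=CF/(1+0.013)^t    t·PV        t(t+1)·PV
  1        11.25        11.1056        11.1056          22.2113
  2        11.25        10.9631        21.9262          65.7786
  3        11.25        10.8224        32.4672         129.8690
  4        11.25        10.6835        42.7341         213.6706
  5        11.25        10.5464        52.7321         316.3928
  6       111.25       102.9540       617.7242       4,324.0692
  Σ                    157.0751       778.6895       5,071.9915
P = 157.0751.
Convexity = Σ t(t+1)·PV / [P·(1+y)²] = 5,071.9915 / (157.0751 × 1.026169) = 31.46677.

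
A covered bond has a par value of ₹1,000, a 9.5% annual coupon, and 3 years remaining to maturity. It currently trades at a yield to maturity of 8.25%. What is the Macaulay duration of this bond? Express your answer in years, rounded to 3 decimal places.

Periodic yield y = 0.0825. Discount each cash flow and weight by its year:
  t   CF        PV=CF/(1+0.0825)^t    t·PV
  1        95.00        87.7598        87.7598
  2        95.00        81.0714       162.1428
  3     1,095.00       863.2377     2,589.7131
  Σ                  1,032.0689     2,839.6158
Price P = Σ PV = 1,032.0689.
Macaulay duration = Σ(t·PV) / P = 2,839.6158 / 1,032.0689 = 2.75138 years.

2.751 years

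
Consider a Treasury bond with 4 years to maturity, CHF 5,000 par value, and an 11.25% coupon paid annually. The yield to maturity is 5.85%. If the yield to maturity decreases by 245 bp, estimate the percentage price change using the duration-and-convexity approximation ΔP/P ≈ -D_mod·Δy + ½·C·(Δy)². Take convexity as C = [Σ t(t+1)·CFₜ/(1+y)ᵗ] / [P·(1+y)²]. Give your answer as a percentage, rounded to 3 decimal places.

+8.505%

With y = 0.0585:
  t   CF        PV=CF/(1+0.0585)^t    t·PV        t(t+1)·PV
  1       562.50       531.4124       531.4124       1,062.8248
  2       562.50       502.0429     1,004.0857       3,012.2572
  3       562.50       474.2965     1,422.8896       5,691.5583
  4     5,562.50     4,431.0492    17,724.1969      88,620.9845
  Σ                  5,938.8010    20,682.5846      98,387.6247
P = 5,938.8010; D_Mac = 3.48262 yrs; D_mod = 3.29015 yrs; C = 14.78632.
Duration effect: -3.29015 × (-0.0245) = +0.080609
Convexity effect: 0.5 × 14.78632 × (-0.0245)² = +0.0044377
ΔP/P ≈ +0.080609 + 0.0044377 = +0.085046 = +8.5046%.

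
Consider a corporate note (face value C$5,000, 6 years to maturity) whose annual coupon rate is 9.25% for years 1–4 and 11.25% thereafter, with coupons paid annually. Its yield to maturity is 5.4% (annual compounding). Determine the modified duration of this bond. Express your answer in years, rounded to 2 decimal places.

4.73 years

Periodic yield y = 0.054. First find Macaulay duration:
  t   CF        PV=CF/(1+0.054)^t    t·PV
  1       462.50       438.8046       438.8046
  2       462.50       416.3231       832.6462
  3       462.50       394.9935     1,184.9804
  4       462.50       374.7566     1,499.0264
  5       562.50       432.4336     2,162.1682
  6     5,562.50     4,057.1995    24,343.1967
  Σ                  6,114.5108    30,460.8225
P = 6,114.5108; Macaulay duration = 30,460.8225 / 6,114.5108 = 4.98173 years.
Modified duration = D_Mac / (1 + y) = 4.98173 / 1.054 = 4.72650 years.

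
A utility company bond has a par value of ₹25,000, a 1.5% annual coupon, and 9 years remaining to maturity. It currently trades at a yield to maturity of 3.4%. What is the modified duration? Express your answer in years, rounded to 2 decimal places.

Periodic yield y = 0.034. First find Macaulay duration:
  t   CF        PV=CF/(1+0.034)^t    t·PV
  1       375.00       362.6692       362.6692
  2       375.00       350.7440       701.4879
  3       375.00       339.2108     1,017.6324
  4       375.00       328.0569     1,312.2274
  5       375.00       317.2697     1,586.3484
  6       375.00       306.8372     1,841.0233
  7       375.00       296.7478     2,077.2345
  8       375.00       286.9901     2,295.9210
  9    25,375.00    18,781.1077   169,029.9689
  Σ                 21,369.6333   180,224.5131
P = 21,369.6333; Macaulay duration = 180,224.5131 / 21,369.6333 = 8.43367 years.
Modified duration = D_Mac / (1 + y) = 8.43367 / 1.034 = 8.15636 years.

8.16 years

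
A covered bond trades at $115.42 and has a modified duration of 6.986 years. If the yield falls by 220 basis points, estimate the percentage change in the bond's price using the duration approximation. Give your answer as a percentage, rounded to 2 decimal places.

Duration approximation: ΔP/P ≈ -D_mod · Δy = -6.986 × (-0.022) = +0.153692.
As a percentage: +15.3692%.

+15.37%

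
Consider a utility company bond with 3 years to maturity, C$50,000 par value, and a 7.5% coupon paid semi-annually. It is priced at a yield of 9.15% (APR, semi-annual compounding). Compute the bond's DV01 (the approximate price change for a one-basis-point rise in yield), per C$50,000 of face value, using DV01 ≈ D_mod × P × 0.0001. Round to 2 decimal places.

C$12.52

Periodic yield y = 0.04575.
  t   CF        PV=CF/(1+0.04575)^t    t·PV
  1     1,875.00     1,792.9716     1,792.9716
  2     1,875.00     1,714.5317     3,429.0635
  3     1,875.00     1,639.5235     4,918.5706
  4     1,875.00     1,567.7968     6,271.1873
  5     1,875.00     1,499.2081     7,496.0403
  6    51,875.00    39,663.4850   237,980.9098
  Σ                 47,877.5166   261,888.7430
P = 47,877.5166; D_Mac = 5.46997 half-year periods = 2.73499 yrs; D_mod = 2.61534 yrs.
DV01 ≈ 2.61534 × 47,877.5166 × 0.0001 = 12.521575.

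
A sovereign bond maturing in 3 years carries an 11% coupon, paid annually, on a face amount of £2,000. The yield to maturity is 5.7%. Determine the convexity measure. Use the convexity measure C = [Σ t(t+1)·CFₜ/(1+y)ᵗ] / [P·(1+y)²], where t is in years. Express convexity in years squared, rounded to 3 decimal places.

With y = 0.057:
  t   CF        PV=CF/(1+0.057)^t    t·PV        t(t+1)·PV
  1       220.00       208.1362       208.1362         416.2725
  2       220.00       196.9122       393.8245       1,181.4734
  3     2,220.00     1,879.8708     5,639.6125      22,558.4501
  Σ                  2,284.9193     6,241.5732      24,156.1960
P = 2,284.9193.
Convexity = Σ t(t+1)·PV / [P·(1+y)²] = 24,156.1960 / (2,284.9193 × 1.117249) = 9.46254.

9.463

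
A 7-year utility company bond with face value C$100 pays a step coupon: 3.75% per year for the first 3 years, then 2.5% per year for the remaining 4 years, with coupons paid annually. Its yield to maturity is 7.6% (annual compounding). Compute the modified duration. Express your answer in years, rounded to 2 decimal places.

Periodic yield y = 0.076. First find Macaulay duration:
  t   CF        PV=CF/(1+0.076)^t    t·PV
  1         3.75         3.4851         3.4851
  2         3.75         3.2390         6.4779
  3         3.75         3.0102         9.0306
  4         2.50         1.8651         7.4602
  5         2.50         1.7333         8.6666
  6         2.50         1.6109         9.6654
  7       102.50        61.3816       429.6710
  Σ                     76.3251       474.4568
P = 76.3251; Macaulay duration = 474.4568 / 76.3251 = 6.21626 years.
Modified duration = D_Mac / (1 + y) = 6.21626 / 1.076 = 5.77719 years.

5.78 years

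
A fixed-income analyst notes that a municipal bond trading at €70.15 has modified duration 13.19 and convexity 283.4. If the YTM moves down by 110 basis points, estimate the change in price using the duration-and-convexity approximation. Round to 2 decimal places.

+€11.38

Duration effect: -D_mod·Δy = -13.19 × (-0.011) = +0.145090
Convexity effect: ½·C·(Δy)² = 0.5 × 283.4 × (-0.011)² = +0.0171457
ΔP/P ≈ +0.145090 + 0.0171457 = +0.1622357
ΔP ≈ 70.15 × (+0.1622357) = +11.380834355.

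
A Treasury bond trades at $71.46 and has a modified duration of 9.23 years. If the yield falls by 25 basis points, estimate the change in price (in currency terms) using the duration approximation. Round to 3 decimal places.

Duration approximation: ΔP/P ≈ -D_mod · Δy = -9.23 × (-0.0025) = +0.023075.
ΔP ≈ 71.46 × (+0.023075) = +1.6489395.

+$1.649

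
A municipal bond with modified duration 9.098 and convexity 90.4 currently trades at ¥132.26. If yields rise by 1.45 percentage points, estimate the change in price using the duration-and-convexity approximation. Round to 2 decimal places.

Duration effect: -D_mod·Δy = -9.098 × (+0.0145) = -0.131921
Convexity effect: ½·C·(Δy)² = 0.5 × 90.4 × (0.0145)² = +0.0095033
ΔP/P ≈ -0.131921 + 0.0095033 = -0.1224177
ΔP ≈ 132.26 × (-0.1224177) = -16.190965002.

-¥16.19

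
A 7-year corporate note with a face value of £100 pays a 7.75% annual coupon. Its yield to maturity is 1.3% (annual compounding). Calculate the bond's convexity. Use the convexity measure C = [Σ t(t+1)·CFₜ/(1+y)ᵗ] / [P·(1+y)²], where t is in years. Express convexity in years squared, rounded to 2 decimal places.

With y = 0.013:
  t   CF        PV=CF/(1+0.013)^t    t·PV        t(t+1)·PV
  1         7.75         7.6505         7.6505          15.3011
  2         7.75         7.5524        15.1047          45.3142
  3         7.75         7.4554        22.3663          89.4653
  4         7.75         7.3598        29.4391         147.1953
  5         7.75         7.2653        36.3266         217.9595
  6         7.75         7.1721        43.0325         301.2273
  7       107.75        98.4354       689.0476       5,512.3805
  Σ                    142.8909       842.9673       6,328.8431
P = 142.8909.
Convexity = Σ t(t+1)·PV / [P·(1+y)²] = 6,328.8431 / (142.8909 × 1.026169) = 43.16194.

43.16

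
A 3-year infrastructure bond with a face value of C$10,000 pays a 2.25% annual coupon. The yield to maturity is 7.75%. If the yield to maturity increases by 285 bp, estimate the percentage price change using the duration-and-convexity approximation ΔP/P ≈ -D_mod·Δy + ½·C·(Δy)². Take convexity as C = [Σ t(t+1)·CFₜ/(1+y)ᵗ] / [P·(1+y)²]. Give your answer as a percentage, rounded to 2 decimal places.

-7.34%

With y = 0.0775:
  t   CF        PV=CF/(1+0.0775)^t    t·PV        t(t+1)·PV
  1       225.00       208.8167       208.8167         417.6334
  2       225.00       193.7974       387.5948       1,162.7844
  3    10,225.00     8,173.5642    24,520.6927      98,082.7709
  Σ                  8,576.1783    25,117.1042      99,663.1887
P = 8,576.1783; D_Mac = 2.92871 yrs; D_mod = 2.71806 yrs; C = 10.00936.
Duration effect: -2.71806 × (+0.0285) = -0.077465
Convexity effect: 0.5 × 10.00936 × (0.0285)² = +0.0040651
ΔP/P ≈ -0.077465 + 0.0040651 = -0.073400 = -7.3400%.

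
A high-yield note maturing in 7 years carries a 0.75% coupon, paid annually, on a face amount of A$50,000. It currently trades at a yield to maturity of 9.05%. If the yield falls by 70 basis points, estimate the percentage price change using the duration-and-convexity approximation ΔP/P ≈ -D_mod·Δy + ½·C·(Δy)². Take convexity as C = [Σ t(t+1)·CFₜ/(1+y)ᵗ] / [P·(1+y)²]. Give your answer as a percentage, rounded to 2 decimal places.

+4.47%

With y = 0.0905:
  t   CF        PV=CF/(1+0.0905)^t    t·PV        t(t+1)·PV
  1       375.00       343.8790       343.8790         687.7579
  2       375.00       315.3406       630.6813       1,892.0438
  3       375.00       289.1707       867.5120       3,470.0482
  4       375.00       265.1726     1,060.6903       5,303.4513
  5       375.00       243.1660     1,215.8302       7,294.9811
  6       375.00       222.9858     1,337.9149       9,365.4045
  7    50,375.00    27,468.5269   192,279.6884   1,538,237.5076
  Σ                 29,148.2416   197,736.1961   1,566,251.1943
P = 29,148.2416; D_Mac = 6.78381 yrs; D_mod = 6.22083 yrs; C = 45.18536.
Duration effect: -6.22083 × (-0.007) = +0.043546
Convexity effect: 0.5 × 45.18536 × (-0.007)² = +0.0011070
ΔP/P ≈ +0.043546 + 0.0011070 = +0.044653 = +4.4653%.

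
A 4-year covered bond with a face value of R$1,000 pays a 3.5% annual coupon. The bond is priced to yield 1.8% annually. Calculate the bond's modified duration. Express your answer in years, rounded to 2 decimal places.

Periodic yield y = 0.018. First find Macaulay duration:
  t   CF        PV=CF/(1+0.018)^t    t·PV
  1        35.00        34.3811        34.3811
  2        35.00        33.7732        67.5464
  3        35.00        33.1761        99.5282
  4     1,035.00       963.7164     3,854.8655
  Σ                  1,065.0468     4,056.3212
P = 1,065.0468; Macaulay duration = 4,056.3212 / 1,065.0468 = 3.80859 years.
Modified duration = D_Mac / (1 + y) = 3.80859 / 1.018 = 3.74124 years.

3.74 years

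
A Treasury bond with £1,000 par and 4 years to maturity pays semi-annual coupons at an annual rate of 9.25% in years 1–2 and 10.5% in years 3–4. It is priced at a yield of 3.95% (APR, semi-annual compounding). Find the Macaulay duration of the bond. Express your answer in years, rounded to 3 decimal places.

Periodic yield y = 0.01975. Discount each cash flow and weight by its period:
  t   CF        PV=CF/(1+0.01975)^t    t·PV
  1        46.25        45.3543        45.3543
  2        46.25        44.4759        88.9517
  3        46.25        43.6145       130.8434
  4        46.25        42.7698       171.0791
  5        52.50        47.6092       238.0459
  6        52.50        46.6871       280.1227
  7        52.50        45.7829       320.4803
  8     1,052.50       900.0619     7,200.4954
  Σ                  1,216.3555     8,475.3728
Price P = Σ PV = 1,216.3555.
Macaulay duration = Σ(t·PV) / P = 8,475.3728 / 1,216.3555 = 6.96784 half-year periods.
In years: 6.96784 / 2 = 3.48392 years.

3.484 years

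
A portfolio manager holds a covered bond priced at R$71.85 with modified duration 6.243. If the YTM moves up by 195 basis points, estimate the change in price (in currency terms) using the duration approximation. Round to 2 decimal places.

-R$8.75

Duration approximation: ΔP/P ≈ -D_mod · Δy = -6.243 × (+0.0195) = -0.1217385.
ΔP ≈ 71.85 × (-0.1217385) = -8.746911225.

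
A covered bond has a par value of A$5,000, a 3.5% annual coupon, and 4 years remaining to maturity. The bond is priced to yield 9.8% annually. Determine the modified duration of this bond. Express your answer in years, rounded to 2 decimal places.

Periodic yield y = 0.098. First find Macaulay duration:
  t   CF        PV=CF/(1+0.098)^t    t·PV
  1       175.00       159.3807       159.3807
  2       175.00       145.1555       290.3109
  3       175.00       132.1999       396.5996
  4     5,175.00     3,560.4180    14,241.6722
  Σ                  3,997.1541    15,087.9634
P = 3,997.1541; Macaulay duration = 15,087.9634 / 3,997.1541 = 3.77468 years.
Modified duration = D_Mac / (1 + y) = 3.77468 / 1.098 = 3.43777 years.

3.44 years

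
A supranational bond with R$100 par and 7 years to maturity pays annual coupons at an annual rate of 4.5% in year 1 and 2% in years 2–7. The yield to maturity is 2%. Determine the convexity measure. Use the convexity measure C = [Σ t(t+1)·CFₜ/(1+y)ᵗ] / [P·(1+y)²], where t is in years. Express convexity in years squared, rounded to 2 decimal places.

With y = 0.02:
  t   CF        PV=CF/(1+0.02)^t    t·PV        t(t+1)·PV
  1         4.50         4.4118         4.4118           8.8235
  2         2.00         1.9223         3.8447          11.5340
  3         2.00         1.8846         5.6539          22.6157
  4         2.00         1.8477         7.3908          36.9538
  5         2.00         1.8115         9.0573          54.3438
  6         2.00         1.7759        10.6557          74.5896
  7       102.00        88.7971       621.5800       4,972.6397
  Σ                    102.4510       662.5941       5,181.5003
P = 102.4510.
Convexity = Σ t(t+1)·PV / [P·(1+y)²] = 5,181.5003 / (102.4510 × 1.040400) = 48.61150.

48.61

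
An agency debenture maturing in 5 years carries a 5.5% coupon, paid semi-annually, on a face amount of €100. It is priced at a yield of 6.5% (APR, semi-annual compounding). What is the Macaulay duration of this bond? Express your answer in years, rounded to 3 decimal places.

4.424 years

Periodic yield y = 0.0325. Discount each cash flow and weight by its period:
  t   CF        PV=CF/(1+0.0325)^t    t·PV
  1         2.75         2.6634         2.6634
  2         2.75         2.5796         5.1592
  3         2.75         2.4984         7.4952
  4         2.75         2.4198         9.6790
  5         2.75         2.3436        11.7180
  6         2.75         2.2698        13.6189
  7         2.75         2.1984        15.3886
  8         2.75         2.1292        17.0334
  9         2.75         2.0622        18.5594
  10      102.75        74.6245       746.2446
  Σ                     95.7888       847.5600
Price P = Σ PV = 95.7888.
Macaulay duration = Σ(t·PV) / P = 847.5600 / 95.7888 = 8.84822 half-year periods.
In years: 8.84822 / 2 = 4.42411 years.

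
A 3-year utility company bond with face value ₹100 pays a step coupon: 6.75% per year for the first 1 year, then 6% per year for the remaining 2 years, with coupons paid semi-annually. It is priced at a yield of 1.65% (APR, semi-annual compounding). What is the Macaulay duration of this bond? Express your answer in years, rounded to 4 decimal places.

Periodic yield y = 0.00825. Discount each cash flow and weight by its period:
  t   CF        PV=CF/(1+0.00825)^t    t·PV
  1        3.375         3.3474         3.3474
  2        3.375         3.3200         6.6400
  3        3.000         2.9270         8.7809
  4        3.000         2.9030        11.6120
  5        3.000         2.8793        14.3963
  6      103.000        98.0455       588.2732
  Σ                    113.4221       633.0498
Price P = Σ PV = 113.4221.
Macaulay duration = Σ(t·PV) / P = 633.0498 / 113.4221 = 5.58136 half-year periods.
In years: 5.58136 / 2 = 2.79068 years.

2.7907 years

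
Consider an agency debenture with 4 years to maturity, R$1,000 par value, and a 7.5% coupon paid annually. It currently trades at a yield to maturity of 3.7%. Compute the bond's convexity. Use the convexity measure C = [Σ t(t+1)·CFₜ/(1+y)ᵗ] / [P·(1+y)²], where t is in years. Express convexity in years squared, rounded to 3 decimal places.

With y = 0.037:
  t   CF        PV=CF/(1+0.037)^t    t·PV        t(t+1)·PV
  1        75.00        72.3240        72.3240         144.6480
  2        75.00        69.7435       139.4870         418.4610
  3        75.00        67.2551       201.7652         807.0608
  4     1,075.00       929.5943     3,718.3771      18,591.8854
  Σ                  1,138.9168     4,131.9533      19,962.0552
P = 1,138.9168.
Convexity = Σ t(t+1)·PV / [P·(1+y)²] = 19,962.0552 / (1,138.9168 × 1.075369) = 16.29880.

16.299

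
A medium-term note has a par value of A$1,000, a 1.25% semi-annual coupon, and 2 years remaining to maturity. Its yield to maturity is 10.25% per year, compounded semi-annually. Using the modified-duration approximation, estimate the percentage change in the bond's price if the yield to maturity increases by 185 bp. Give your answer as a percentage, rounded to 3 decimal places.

Periodic yield y = 0.05125. Modified duration first:
  t   CF        PV=CF/(1+0.05125)^t    t·PV
  1         6.25         5.9453         5.9453
  2         6.25         5.6555        11.3109
  3         6.25         5.3797        16.1392
  4     1,006.25       823.9140     3,295.6558
  Σ                    840.8945     3,329.0513
P = 840.8945; D_Mac = 3.95894 half-year periods = 1.97947 yrs; D_mod = 1.97947/(1+0.05125) = 1.88297 yrs.
ΔP/P ≈ -D_mod · Δy = -1.88297 × (+0.0185) = -0.034835 = -3.4835%.

-3.483%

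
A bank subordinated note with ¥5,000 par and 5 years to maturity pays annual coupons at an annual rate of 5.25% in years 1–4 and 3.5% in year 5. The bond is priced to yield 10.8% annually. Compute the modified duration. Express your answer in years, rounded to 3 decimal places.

4.017 years

Periodic yield y = 0.108. First find Macaulay duration:
  t   CF        PV=CF/(1+0.108)^t    t·PV
  1       262.50       236.9134       236.9134
  2       262.50       213.8207       427.6414
  3       262.50       192.9790       578.9370
  4       262.50       174.1688       696.6751
  5     5,175.00     3,098.9285    15,494.6424
  Σ                  3,916.8103    17,434.8092
P = 3,916.8103; Macaulay duration = 17,434.8092 / 3,916.8103 = 4.45128 years.
Modified duration = D_Mac / (1 + y) = 4.45128 / 1.108 = 4.01740 years.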